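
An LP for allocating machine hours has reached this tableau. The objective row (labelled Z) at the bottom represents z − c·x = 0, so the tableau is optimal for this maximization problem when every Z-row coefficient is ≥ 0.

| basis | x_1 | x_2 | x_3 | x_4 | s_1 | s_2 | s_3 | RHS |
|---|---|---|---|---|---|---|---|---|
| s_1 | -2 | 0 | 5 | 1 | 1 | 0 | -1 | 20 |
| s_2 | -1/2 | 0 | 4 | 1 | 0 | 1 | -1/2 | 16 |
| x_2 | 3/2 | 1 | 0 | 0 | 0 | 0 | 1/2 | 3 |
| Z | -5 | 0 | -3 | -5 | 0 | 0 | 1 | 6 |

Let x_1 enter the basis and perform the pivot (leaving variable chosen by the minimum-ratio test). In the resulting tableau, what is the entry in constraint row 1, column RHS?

24

Ratio test on column x_1 — row 1: entry -2 ≤ 0; row 2: entry -1/2 ≤ 0; row 3: 3/(3/2) = 2. Minimum is 2 at row 3 (x_2 leaves); pivot element 3/2.
Divide row 3 by 3/2; eliminate column x_1 from the other rows.
Row 1 update in column RHS: 20 − (-2)·2 = 24.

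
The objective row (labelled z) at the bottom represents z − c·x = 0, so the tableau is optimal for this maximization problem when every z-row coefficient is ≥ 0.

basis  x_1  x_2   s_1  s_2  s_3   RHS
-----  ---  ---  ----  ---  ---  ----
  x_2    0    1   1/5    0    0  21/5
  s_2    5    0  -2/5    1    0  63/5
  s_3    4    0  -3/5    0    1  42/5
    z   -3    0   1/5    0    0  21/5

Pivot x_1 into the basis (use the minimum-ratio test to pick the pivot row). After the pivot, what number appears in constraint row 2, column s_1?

7/20

Ratio test on column x_1 — row 1: entry 0 ≤ 0; row 2: (63/5)/5 = 63/25; row 3: (42/5)/4 = 21/10. Minimum is 21/10 at row 3 (s_3 leaves); pivot element 4.
Divide row 3 by 4; eliminate column x_1 from the other rows.
Row 2 update in column s_1: -2/5 − 5·(-3/20) = 7/20.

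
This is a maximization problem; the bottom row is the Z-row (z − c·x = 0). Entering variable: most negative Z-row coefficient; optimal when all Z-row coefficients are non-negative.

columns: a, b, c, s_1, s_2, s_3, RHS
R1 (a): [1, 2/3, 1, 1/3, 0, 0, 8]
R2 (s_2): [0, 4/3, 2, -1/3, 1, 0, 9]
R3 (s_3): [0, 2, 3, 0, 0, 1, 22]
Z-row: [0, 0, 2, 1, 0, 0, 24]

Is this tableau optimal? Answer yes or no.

yes

Every Z-row coefficient is ≥ 0, so the tableau is optimal.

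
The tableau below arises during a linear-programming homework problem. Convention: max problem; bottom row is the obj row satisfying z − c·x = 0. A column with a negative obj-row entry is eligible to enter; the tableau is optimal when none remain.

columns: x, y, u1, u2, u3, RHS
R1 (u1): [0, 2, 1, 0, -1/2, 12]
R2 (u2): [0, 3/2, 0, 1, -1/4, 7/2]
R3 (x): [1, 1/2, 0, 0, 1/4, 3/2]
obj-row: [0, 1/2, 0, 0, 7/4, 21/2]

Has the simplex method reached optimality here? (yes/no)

yes

Every obj-row coefficient is ≥ 0, so the tableau is optimal.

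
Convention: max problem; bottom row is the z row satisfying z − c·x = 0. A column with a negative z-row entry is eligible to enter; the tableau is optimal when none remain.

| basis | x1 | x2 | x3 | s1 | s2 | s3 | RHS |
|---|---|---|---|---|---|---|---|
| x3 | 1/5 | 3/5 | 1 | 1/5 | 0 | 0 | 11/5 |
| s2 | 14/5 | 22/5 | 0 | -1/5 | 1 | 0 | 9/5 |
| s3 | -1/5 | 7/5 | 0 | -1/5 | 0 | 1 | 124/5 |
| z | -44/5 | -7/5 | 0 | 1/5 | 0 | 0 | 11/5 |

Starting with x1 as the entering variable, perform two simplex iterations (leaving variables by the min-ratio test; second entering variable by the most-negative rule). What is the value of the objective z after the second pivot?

12

Ratio test on column x1 — row 1: (11/5)/(1/5) = 11; row 2: (9/5)/(14/5) = 9/14; row 3: entry -1/5 ≤ 0. Minimum is 9/14 at row 2 (s2 leaves); pivot element 14/5.
Pivot on row 2; the z-row RHS becomes 11/5 − (-44/5)·(9/14) = 55/7.
Next entering variable (most negative z-row entry -3/7): s1.
Ratio test on column s1 — row 1: (29/14)/(3/14) = 29/3; row 2: entry -1/14 ≤ 0; row 3: entry -3/14 ≤ 0. Minimum is 29/3 at row 1 (x3 leaves); pivot element 3/14.
After the second pivot the z-row RHS is 55/7 − (-3/7)·(29/3) = 12.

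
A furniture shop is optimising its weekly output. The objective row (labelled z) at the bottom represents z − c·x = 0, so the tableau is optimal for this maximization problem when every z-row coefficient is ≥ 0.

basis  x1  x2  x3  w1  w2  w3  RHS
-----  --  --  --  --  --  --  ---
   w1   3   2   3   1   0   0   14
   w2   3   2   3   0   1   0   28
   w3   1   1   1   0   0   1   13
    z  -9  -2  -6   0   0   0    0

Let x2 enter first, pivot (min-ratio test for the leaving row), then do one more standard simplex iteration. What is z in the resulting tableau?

Ratio test on column x2 — row 1: 14/2 = 7; row 2: 28/2 = 14; row 3: 13/1 = 13. Minimum is 7 at row 1 (w1 leaves); pivot element 2.
Pivot on row 1; the z-row RHS becomes 0 − (-2)·7 = 14.
Next entering variable (most negative z-row entry -6): x1.
Ratio test on column x1 — row 1: 7/(3/2) = 14/3; row 2: entry 0 ≤ 0; row 3: entry -1/2 ≤ 0. Minimum is 14/3 at row 1 (x2 leaves); pivot element 3/2.
After the second pivot the z-row RHS is 14 − (-6)·(14/3) = 42.

42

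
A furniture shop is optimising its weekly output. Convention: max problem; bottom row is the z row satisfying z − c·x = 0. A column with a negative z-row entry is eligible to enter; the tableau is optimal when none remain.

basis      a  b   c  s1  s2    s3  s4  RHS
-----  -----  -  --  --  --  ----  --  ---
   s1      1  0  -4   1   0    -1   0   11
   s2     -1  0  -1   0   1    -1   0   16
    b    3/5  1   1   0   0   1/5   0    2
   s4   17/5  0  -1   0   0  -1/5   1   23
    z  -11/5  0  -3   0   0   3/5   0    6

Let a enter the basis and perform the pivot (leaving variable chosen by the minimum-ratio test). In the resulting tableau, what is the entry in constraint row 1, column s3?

Ratio test on column a — row 1: 11/1 = 11; row 2: entry -1 ≤ 0; row 3: 2/(3/5) = 10/3; row 4: 23/(17/5) = 115/17. Minimum is 10/3 at row 3 (b leaves); pivot element 3/5.
Divide row 3 by 3/5; eliminate column a from the other rows.
Row 1 update in column s3: -1 − 1·(1/3) = -4/3.

-4/3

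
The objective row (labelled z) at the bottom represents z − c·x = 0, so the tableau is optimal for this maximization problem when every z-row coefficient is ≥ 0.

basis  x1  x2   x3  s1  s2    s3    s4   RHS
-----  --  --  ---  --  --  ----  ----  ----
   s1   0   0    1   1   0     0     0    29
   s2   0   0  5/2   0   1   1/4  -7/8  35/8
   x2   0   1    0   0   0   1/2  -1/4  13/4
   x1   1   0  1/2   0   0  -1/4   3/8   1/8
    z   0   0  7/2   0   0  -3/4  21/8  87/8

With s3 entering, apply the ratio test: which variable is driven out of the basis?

x2

Column s3 entries and ratios — s1: 0 ≤ 0, skip; s2: (35/8)/(1/4) = 35/2; x2: (13/4)/(1/2) = 13/2; x1: -1/4 ≤ 0, skip.
Smallest ratio is 13/2 in the row of x2, so x2 leaves.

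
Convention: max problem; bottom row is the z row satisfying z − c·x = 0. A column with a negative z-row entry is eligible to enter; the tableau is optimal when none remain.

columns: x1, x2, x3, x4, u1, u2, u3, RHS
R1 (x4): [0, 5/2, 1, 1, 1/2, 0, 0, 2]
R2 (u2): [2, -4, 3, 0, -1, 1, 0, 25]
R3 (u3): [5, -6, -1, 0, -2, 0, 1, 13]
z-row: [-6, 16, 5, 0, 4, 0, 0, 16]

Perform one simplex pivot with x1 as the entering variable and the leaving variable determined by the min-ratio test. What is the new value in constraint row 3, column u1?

Ratio test on column x1 — row 1: entry 0 ≤ 0; row 2: 25/2 = 25/2; row 3: 13/5 = 13/5. Minimum is 13/5 at row 3 (u3 leaves); pivot element 5.
Divide row 3 by 5; eliminate column x1 from the other rows.
In the new row 3, the u1 entry is the old entry divided by the pivot: (-2)/5 = -2/5.

-2/5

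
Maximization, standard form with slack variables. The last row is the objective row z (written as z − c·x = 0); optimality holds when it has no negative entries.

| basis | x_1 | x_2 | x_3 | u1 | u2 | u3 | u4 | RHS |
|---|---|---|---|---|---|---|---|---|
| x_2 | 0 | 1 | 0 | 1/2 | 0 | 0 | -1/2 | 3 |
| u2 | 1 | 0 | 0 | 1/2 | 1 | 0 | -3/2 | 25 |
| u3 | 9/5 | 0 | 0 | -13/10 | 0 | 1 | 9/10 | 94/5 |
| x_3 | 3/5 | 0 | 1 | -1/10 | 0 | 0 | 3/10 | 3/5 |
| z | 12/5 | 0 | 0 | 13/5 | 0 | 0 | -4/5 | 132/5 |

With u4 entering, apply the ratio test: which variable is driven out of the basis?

Column u4 entries and ratios — x_2: -1/2 ≤ 0, skip; u2: -3/2 ≤ 0, skip; u3: (94/5)/(9/10) = 188/9; x_3: (3/5)/(3/10) = 2.
Smallest ratio is 2 in the row of x_3, so x_3 leaves.

x_3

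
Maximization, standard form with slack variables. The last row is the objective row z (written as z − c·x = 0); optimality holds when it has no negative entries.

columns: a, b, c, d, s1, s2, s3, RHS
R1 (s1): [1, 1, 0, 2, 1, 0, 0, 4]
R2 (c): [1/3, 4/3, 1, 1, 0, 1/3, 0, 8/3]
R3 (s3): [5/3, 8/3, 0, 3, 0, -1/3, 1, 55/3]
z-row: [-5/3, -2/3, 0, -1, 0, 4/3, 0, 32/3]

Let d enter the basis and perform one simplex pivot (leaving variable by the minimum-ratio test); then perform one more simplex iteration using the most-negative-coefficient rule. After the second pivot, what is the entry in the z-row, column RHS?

52/3

Ratio test on column d — row 1: 4/2 = 2; row 2: (8/3)/1 = 8/3; row 3: (55/3)/3 = 55/9. Minimum is 2 at row 1 (s1 leaves); pivot element 2.
Divide row 1 by 2; eliminate column d from the other rows.
Second iteration: most negative z-row entry is -7/6 in column a, so a enters.
Ratio test on column a — row 1: 2/(1/2) = 4; row 2: entry -1/6 ≤ 0; row 3: (37/3)/(1/6) = 74. Minimum is 4 at row 1 (d leaves); pivot element 1/2.
Divide row 1 by 1/2; eliminate column a from the other rows.
After both pivots, the entry at the z-row, column RHS is 52/3.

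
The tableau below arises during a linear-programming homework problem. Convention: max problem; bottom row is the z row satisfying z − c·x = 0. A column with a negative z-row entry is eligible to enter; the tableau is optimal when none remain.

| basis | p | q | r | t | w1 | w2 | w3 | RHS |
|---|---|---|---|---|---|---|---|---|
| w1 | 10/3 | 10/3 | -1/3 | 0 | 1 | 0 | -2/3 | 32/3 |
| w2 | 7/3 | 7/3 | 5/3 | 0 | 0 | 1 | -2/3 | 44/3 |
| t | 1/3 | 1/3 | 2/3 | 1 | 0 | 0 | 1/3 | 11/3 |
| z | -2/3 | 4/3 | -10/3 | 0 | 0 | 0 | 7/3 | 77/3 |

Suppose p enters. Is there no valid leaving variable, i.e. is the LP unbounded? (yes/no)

Column p has positive entries in row(s) 1, 2, 3, so the ratio test bounds it — not unbounded.

no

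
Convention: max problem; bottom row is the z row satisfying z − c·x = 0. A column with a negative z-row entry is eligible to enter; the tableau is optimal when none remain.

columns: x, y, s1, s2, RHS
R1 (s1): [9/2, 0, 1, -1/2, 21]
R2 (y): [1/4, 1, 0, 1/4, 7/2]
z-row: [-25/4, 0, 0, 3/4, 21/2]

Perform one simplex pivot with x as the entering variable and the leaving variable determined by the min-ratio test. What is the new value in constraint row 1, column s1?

2/9

Ratio test on column x — row 1: 21/(9/2) = 14/3; row 2: (7/2)/(1/4) = 14. Minimum is 14/3 at row 1 (s1 leaves); pivot element 9/2.
Divide row 1 by 9/2; eliminate column x from the other rows.
In the new row 1, the s1 entry is the old entry divided by the pivot: 1/(9/2) = 2/9.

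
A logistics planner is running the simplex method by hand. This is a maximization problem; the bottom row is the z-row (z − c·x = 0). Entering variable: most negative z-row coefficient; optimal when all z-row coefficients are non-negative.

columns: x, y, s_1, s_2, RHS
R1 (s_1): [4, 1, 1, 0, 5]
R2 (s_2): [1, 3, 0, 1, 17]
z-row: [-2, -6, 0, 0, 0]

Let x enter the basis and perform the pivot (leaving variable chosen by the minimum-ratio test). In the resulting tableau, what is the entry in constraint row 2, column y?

Ratio test on column x — row 1: 5/4 = 5/4; row 2: 17/1 = 17. Minimum is 5/4 at row 1 (s_1 leaves); pivot element 4.
Divide row 1 by 4; eliminate column x from the other rows.
Row 2 update in column y: 3 − 1·(1/4) = 11/4.

11/4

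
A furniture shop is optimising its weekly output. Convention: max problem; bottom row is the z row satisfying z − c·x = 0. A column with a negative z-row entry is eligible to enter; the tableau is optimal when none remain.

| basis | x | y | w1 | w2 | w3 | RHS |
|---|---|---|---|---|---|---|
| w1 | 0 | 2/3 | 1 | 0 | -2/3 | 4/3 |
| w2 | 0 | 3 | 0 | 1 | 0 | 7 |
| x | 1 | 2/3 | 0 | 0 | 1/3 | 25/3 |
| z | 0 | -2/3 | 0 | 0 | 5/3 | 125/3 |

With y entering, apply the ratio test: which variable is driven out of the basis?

Column y entries and ratios — w1: (4/3)/(2/3) = 2; w2: 7/3 = 7/3; x: (25/3)/(2/3) = 25/2.
Smallest ratio is 2 in the row of w1, so w1 leaves.

w1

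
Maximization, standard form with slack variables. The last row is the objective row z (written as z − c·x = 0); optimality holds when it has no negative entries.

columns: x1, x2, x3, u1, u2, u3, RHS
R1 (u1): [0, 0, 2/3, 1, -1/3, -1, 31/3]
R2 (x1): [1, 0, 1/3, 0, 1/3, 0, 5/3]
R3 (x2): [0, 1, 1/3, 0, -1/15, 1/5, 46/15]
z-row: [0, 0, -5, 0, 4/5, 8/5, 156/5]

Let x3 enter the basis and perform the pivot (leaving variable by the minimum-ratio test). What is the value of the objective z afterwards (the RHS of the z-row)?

Ratio test on column x3 — row 1: (31/3)/(2/3) = 31/2; row 2: (5/3)/(1/3) = 5; row 3: (46/15)/(1/3) = 46/5. Minimum is 5 at row 2 (x1 leaves); pivot element 1/3.
Pivot on row 2; the z-row RHS becomes 156/5 − (-5)·5 = 281/5.

281/5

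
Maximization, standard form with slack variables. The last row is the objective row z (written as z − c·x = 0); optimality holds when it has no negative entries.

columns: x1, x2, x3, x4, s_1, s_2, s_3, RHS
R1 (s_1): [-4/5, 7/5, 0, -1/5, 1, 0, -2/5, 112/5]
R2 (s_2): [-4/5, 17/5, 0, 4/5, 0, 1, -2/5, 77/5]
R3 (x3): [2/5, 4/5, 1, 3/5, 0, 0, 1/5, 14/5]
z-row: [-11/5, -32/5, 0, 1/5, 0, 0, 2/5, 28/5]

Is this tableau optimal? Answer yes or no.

The z-row has a negative entry -32/5 in column x2, so it is not optimal.

no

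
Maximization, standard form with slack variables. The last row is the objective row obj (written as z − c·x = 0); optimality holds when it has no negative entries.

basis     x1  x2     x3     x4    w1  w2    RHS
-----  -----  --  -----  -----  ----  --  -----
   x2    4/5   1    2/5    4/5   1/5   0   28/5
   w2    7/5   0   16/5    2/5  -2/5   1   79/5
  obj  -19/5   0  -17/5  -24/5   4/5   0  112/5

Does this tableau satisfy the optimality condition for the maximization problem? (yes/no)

The obj-row has a negative entry -24/5 in column x4, so it is not optimal.

no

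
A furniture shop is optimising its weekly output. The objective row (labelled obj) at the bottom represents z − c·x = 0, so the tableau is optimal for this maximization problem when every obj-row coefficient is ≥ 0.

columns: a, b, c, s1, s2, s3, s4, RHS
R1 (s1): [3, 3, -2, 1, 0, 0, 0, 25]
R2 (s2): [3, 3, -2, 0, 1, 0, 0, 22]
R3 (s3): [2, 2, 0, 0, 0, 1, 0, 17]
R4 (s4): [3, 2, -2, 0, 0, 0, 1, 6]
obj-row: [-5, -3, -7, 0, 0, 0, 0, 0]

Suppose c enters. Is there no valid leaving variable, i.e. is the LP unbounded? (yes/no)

yes

Every constraint-row entry in column c is ≤ 0, so increasing c is unbounded.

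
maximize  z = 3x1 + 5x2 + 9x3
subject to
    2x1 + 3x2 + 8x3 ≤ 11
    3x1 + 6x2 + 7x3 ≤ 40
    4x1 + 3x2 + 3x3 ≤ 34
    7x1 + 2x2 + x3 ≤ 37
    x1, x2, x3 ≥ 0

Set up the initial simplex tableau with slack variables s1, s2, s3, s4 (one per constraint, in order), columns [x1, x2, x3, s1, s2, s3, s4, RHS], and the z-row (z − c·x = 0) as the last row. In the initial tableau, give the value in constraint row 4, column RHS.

The RHS of constraint 4 is b_4 = 37.

37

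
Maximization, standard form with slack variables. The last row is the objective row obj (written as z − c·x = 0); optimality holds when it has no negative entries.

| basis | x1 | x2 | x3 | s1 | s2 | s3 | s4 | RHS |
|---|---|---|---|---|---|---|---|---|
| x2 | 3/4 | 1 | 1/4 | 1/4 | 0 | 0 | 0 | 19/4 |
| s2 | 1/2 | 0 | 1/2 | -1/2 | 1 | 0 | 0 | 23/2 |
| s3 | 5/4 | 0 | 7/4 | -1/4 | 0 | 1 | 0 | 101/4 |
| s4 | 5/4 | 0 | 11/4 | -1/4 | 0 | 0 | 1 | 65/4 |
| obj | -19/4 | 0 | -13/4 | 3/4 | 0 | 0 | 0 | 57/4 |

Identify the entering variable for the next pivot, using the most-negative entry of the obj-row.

x1

Negative obj-row entries: x1: -19/4, x3: -13/4.
The most negative is -19/4 in column x1, so x1 enters.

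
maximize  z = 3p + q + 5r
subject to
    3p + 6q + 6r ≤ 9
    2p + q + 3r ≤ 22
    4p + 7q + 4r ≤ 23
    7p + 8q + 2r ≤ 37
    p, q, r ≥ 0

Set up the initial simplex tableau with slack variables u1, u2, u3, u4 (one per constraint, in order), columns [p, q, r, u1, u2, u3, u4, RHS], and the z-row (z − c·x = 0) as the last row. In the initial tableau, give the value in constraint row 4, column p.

7

Constraint 4 has coefficient 7 on p.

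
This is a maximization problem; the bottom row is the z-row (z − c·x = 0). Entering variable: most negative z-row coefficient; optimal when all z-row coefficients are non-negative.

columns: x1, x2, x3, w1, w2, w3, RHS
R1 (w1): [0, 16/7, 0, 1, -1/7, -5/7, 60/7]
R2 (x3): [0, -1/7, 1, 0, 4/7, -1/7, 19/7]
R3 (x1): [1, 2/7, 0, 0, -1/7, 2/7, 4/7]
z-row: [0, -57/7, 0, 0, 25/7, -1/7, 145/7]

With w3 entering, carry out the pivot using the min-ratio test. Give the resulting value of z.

Ratio test on column w3 — row 1: entry -5/7 ≤ 0; row 2: entry -1/7 ≤ 0; row 3: (4/7)/(2/7) = 2. Minimum is 2 at row 3 (x1 leaves); pivot element 2/7.
Pivot on row 3; the z-row RHS becomes 145/7 − (-1/7)·2 = 21.

21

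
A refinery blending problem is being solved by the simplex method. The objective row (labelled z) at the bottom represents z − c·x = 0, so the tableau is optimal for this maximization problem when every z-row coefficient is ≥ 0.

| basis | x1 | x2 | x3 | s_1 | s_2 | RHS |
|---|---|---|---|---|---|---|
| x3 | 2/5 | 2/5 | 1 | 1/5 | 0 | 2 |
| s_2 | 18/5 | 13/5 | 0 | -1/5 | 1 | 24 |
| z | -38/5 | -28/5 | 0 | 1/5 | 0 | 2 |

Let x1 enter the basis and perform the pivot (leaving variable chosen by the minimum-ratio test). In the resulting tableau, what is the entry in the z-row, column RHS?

Ratio test on column x1 — row 1: 2/(2/5) = 5; row 2: 24/(18/5) = 20/3. Minimum is 5 at row 1 (x3 leaves); pivot element 2/5.
Divide row 1 by 2/5; eliminate column x1 from the other rows.
z-row update in column RHS: 2 − (-38/5)·5 = 40.

40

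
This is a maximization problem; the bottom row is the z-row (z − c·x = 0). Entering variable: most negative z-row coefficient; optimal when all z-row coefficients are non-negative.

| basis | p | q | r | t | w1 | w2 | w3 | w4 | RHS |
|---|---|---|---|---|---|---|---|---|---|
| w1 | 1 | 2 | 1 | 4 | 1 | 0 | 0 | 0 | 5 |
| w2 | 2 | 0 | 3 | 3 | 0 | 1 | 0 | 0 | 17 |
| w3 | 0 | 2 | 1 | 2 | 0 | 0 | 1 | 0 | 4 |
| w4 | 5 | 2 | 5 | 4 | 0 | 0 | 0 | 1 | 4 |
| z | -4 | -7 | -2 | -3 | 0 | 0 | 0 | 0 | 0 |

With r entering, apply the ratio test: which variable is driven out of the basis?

w4

Column r entries and ratios — w1: 5/1 = 5; w2: 17/3 = 17/3; w3: 4/1 = 4; w4: 4/5 = 4/5.
Smallest ratio is 4/5 in the row of w4, so w4 leaves.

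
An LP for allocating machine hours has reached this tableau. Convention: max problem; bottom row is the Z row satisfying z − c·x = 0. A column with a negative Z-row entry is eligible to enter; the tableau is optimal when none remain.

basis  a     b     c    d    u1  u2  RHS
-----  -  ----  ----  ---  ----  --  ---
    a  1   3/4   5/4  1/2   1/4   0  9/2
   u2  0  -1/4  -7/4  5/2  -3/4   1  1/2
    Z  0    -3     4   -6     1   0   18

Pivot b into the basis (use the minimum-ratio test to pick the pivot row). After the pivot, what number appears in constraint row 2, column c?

Ratio test on column b — row 1: (9/2)/(3/4) = 6; row 2: entry -1/4 ≤ 0. Minimum is 6 at row 1 (a leaves); pivot element 3/4.
Divide row 1 by 3/4; eliminate column b from the other rows.
Row 2 update in column c: -7/4 − (-1/4)·(5/3) = -4/3.

-4/3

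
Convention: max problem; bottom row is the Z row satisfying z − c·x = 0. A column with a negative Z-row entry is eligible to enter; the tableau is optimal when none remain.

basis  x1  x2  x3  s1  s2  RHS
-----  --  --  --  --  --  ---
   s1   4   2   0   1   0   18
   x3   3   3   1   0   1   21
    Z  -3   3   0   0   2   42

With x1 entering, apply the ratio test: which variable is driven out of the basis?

Column x1 entries and ratios — s1: 18/4 = 9/2; x3: 21/3 = 7.
Smallest ratio is 9/2 in the row of s1, so s1 leaves.

s1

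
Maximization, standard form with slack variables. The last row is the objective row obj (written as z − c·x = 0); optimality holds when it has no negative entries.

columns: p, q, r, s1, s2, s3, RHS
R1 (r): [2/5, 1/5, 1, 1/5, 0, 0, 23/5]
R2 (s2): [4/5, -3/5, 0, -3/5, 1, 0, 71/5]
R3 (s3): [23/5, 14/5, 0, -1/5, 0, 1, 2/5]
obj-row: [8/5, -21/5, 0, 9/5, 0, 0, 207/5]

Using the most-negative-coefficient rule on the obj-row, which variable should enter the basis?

Negative obj-row entries: q: -21/5.
The most negative is -21/5 in column q, so q enters.

q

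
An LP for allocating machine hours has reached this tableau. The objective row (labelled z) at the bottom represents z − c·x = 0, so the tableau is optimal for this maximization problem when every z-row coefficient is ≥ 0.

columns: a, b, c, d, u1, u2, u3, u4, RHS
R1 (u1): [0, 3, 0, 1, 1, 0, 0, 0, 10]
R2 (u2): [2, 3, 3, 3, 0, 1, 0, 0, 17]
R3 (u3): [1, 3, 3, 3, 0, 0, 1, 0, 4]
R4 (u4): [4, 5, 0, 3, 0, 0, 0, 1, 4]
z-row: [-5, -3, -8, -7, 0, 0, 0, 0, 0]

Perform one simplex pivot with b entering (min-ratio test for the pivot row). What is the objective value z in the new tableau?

Ratio test on column b — row 1: 10/3 = 10/3; row 2: 17/3 = 17/3; row 3: 4/3 = 4/3; row 4: 4/5 = 4/5. Minimum is 4/5 at row 4 (u4 leaves); pivot element 5.
Pivot on row 4; the z-row RHS becomes 0 − (-3)·(4/5) = 12/5.

12/5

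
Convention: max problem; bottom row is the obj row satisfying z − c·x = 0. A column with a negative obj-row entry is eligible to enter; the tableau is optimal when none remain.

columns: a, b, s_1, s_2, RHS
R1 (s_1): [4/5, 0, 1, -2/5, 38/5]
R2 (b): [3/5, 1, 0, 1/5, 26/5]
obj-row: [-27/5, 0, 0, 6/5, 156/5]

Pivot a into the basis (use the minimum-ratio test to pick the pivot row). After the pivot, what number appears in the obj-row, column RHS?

78

Ratio test on column a — row 1: (38/5)/(4/5) = 19/2; row 2: (26/5)/(3/5) = 26/3. Minimum is 26/3 at row 2 (b leaves); pivot element 3/5.
Divide row 2 by 3/5; eliminate column a from the other rows.
obj-row update in column RHS: 156/5 − (-27/5)·(26/3) = 78.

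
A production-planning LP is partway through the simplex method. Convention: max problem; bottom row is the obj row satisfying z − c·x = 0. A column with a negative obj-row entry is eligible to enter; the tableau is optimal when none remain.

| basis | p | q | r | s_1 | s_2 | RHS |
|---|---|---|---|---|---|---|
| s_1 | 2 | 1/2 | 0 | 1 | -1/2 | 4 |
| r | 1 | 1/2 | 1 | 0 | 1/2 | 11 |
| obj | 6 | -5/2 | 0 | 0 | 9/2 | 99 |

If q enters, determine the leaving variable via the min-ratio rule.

s_1

Column q entries and ratios — s_1: 4/(1/2) = 8; r: 11/(1/2) = 22.
Smallest ratio is 8 in the row of s_1, so s_1 leaves.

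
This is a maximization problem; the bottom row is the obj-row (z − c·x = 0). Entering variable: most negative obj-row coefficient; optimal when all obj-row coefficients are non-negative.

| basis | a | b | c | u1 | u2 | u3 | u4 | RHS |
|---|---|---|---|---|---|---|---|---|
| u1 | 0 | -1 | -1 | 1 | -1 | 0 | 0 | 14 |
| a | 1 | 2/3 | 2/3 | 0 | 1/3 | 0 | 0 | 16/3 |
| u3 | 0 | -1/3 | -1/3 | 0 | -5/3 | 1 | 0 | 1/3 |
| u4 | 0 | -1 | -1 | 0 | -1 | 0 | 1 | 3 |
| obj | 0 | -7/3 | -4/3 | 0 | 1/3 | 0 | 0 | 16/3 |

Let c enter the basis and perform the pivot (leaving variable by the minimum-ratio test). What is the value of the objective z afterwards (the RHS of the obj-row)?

16

Ratio test on column c — row 1: entry -1 ≤ 0; row 2: (16/3)/(2/3) = 8; row 3: entry -1/3 ≤ 0; row 4: entry -1 ≤ 0. Minimum is 8 at row 2 (a leaves); pivot element 2/3.
Pivot on row 2; the obj-row RHS becomes 16/3 − (-4/3)·8 = 16.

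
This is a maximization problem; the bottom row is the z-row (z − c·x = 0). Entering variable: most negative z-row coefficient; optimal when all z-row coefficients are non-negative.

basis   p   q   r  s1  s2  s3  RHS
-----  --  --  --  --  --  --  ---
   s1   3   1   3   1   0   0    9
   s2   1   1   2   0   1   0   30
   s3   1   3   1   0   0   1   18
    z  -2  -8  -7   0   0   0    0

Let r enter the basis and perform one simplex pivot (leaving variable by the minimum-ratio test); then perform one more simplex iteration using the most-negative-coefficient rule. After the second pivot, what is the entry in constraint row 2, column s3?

-1/8

Ratio test on column r — row 1: 9/3 = 3; row 2: 30/2 = 15; row 3: 18/1 = 18. Minimum is 3 at row 1 (s1 leaves); pivot element 3.
Divide row 1 by 3; eliminate column r from the other rows.
Second iteration: most negative z-row entry is -17/3 in column q, so q enters.
Ratio test on column q — row 1: 3/(1/3) = 9; row 2: 24/(1/3) = 72; row 3: 15/(8/3) = 45/8. Minimum is 45/8 at row 3 (s3 leaves); pivot element 8/3.
Divide row 3 by 8/3; eliminate column q from the other rows.
After both pivots, the entry at constraint row 2, column s3 is -1/8.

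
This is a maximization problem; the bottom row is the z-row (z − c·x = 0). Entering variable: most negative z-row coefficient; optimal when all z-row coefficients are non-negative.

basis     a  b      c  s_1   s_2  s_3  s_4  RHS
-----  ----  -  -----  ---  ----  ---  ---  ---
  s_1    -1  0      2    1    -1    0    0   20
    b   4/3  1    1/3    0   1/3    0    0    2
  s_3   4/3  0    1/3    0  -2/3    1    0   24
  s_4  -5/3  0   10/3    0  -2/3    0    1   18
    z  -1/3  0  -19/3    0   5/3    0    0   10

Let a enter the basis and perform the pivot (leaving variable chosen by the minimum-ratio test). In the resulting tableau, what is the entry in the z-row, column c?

Ratio test on column a — row 1: entry -1 ≤ 0; row 2: 2/(4/3) = 3/2; row 3: 24/(4/3) = 18; row 4: entry -5/3 ≤ 0. Minimum is 3/2 at row 2 (b leaves); pivot element 4/3.
Divide row 2 by 4/3; eliminate column a from the other rows.
z-row update in column c: -19/3 − (-1/3)·(1/4) = -25/4.

-25/4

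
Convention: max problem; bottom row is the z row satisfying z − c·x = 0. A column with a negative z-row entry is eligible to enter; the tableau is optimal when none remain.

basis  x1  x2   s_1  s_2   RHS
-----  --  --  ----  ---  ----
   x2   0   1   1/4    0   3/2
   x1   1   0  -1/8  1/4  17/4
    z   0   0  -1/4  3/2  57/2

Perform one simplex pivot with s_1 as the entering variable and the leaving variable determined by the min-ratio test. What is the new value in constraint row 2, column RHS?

Ratio test on column s_1 — row 1: (3/2)/(1/4) = 6; row 2: entry -1/8 ≤ 0. Minimum is 6 at row 1 (x2 leaves); pivot element 1/4.
Divide row 1 by 1/4; eliminate column s_1 from the other rows.
Row 2 update in column RHS: 17/4 − (-1/8)·6 = 5.

5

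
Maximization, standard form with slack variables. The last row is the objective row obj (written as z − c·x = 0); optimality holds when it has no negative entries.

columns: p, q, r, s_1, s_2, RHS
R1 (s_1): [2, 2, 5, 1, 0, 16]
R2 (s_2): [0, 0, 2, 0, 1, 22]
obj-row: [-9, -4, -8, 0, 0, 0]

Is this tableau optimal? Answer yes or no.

The obj-row has a negative entry -9 in column p, so it is not optimal.

no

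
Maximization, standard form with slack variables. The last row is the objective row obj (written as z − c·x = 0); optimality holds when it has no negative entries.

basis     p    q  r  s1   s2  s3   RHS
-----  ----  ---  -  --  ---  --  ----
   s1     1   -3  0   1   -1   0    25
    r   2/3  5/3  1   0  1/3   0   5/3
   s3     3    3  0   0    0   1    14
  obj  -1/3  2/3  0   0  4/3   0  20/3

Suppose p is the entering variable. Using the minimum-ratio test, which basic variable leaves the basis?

r

Column p entries and ratios — s1: 25/1 = 25; r: (5/3)/(2/3) = 5/2; s3: 14/3 = 14/3.
Smallest ratio is 5/2 in the row of r, so r leaves.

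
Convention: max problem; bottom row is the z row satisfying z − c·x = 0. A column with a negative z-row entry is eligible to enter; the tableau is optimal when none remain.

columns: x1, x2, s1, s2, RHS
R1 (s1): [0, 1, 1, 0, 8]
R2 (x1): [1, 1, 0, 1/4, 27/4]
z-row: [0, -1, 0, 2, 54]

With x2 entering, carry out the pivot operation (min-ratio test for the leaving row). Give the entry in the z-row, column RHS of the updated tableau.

Ratio test on column x2 — row 1: 8/1 = 8; row 2: (27/4)/1 = 27/4. Minimum is 27/4 at row 2 (x1 leaves); pivot element 1.
Divide row 2 by 1; eliminate column x2 from the other rows.
z-row update in column RHS: 54 − (-1)·(27/4) = 243/4.

243/4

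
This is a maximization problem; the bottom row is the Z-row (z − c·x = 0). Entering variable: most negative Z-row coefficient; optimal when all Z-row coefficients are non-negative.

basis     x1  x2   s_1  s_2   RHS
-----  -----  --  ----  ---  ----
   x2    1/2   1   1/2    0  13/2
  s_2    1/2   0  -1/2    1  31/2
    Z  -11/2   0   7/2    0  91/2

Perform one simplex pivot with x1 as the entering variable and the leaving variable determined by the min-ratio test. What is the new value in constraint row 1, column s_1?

1

Ratio test on column x1 — row 1: (13/2)/(1/2) = 13; row 2: (31/2)/(1/2) = 31. Minimum is 13 at row 1 (x2 leaves); pivot element 1/2.
Divide row 1 by 1/2; eliminate column x1 from the other rows.
In the new row 1, the s_1 entry is the old entry divided by the pivot: (1/2)/(1/2) = 1.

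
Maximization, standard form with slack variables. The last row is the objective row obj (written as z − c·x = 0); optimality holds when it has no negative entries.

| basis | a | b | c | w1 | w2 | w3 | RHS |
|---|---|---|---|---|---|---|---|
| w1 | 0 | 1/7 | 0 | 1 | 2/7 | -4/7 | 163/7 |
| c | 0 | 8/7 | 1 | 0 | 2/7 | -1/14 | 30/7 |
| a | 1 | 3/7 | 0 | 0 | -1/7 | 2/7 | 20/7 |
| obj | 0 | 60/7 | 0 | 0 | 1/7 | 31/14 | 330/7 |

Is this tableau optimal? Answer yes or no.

yes

Every obj-row coefficient is ≥ 0, so the tableau is optimal.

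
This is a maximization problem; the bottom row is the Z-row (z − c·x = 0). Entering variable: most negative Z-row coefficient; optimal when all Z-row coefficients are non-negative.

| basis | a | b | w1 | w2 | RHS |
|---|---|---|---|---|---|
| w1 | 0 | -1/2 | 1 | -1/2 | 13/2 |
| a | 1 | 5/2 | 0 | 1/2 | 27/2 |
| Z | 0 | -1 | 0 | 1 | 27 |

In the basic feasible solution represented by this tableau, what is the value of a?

a is basic (row 2); its value is the RHS of that row, 27/2.

27/2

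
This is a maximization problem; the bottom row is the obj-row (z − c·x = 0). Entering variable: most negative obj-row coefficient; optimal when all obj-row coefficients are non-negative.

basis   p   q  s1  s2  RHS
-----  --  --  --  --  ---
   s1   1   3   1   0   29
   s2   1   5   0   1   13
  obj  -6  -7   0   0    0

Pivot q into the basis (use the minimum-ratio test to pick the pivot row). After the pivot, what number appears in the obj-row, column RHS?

Ratio test on column q — row 1: 29/3 = 29/3; row 2: 13/5 = 13/5. Minimum is 13/5 at row 2 (s2 leaves); pivot element 5.
Divide row 2 by 5; eliminate column q from the other rows.
obj-row update in column RHS: 0 − (-7)·(13/5) = 91/5.

91/5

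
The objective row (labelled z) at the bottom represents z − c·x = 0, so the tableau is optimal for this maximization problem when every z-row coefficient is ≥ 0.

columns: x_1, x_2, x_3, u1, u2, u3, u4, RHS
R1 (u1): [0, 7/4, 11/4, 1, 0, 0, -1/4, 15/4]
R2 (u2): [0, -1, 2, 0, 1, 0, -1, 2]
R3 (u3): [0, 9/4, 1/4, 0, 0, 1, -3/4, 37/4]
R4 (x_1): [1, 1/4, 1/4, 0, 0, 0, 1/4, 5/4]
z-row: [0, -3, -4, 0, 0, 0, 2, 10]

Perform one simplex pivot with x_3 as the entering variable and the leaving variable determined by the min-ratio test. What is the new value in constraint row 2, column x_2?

-1/2

Ratio test on column x_3 — row 1: (15/4)/(11/4) = 15/11; row 2: 2/2 = 1; row 3: (37/4)/(1/4) = 37; row 4: (5/4)/(1/4) = 5. Minimum is 1 at row 2 (u2 leaves); pivot element 2.
Divide row 2 by 2; eliminate column x_3 from the other rows.
In the new row 2, the x_2 entry is the old entry divided by the pivot: (-1)/2 = -1/2.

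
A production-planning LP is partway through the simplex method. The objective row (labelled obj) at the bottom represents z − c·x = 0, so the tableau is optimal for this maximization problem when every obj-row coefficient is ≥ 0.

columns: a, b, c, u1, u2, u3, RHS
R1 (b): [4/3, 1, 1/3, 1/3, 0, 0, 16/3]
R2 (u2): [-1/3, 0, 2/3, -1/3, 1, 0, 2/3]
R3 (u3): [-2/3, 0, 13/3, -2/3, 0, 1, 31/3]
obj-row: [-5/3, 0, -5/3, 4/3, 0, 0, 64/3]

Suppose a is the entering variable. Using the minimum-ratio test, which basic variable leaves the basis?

b

Column a entries and ratios — b: (16/3)/(4/3) = 4; u2: -1/3 ≤ 0, skip; u3: -2/3 ≤ 0, skip.
Smallest ratio is 4 in the row of b, so b leaves.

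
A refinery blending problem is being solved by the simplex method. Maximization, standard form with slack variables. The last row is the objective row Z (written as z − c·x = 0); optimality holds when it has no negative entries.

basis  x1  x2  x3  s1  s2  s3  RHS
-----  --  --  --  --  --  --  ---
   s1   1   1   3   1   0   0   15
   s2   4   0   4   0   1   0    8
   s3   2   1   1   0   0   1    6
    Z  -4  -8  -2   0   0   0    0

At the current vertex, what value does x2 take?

0

x2 is not in the basis, so in the current basic feasible solution x2 = 0.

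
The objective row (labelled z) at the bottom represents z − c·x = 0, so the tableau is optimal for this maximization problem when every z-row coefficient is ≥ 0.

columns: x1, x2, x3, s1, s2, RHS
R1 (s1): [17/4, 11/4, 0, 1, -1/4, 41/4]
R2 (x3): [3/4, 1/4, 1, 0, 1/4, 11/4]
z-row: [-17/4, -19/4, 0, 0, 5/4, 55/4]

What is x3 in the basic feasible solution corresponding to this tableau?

11/4

x3 is basic (row 2); its value is the RHS of that row, 11/4.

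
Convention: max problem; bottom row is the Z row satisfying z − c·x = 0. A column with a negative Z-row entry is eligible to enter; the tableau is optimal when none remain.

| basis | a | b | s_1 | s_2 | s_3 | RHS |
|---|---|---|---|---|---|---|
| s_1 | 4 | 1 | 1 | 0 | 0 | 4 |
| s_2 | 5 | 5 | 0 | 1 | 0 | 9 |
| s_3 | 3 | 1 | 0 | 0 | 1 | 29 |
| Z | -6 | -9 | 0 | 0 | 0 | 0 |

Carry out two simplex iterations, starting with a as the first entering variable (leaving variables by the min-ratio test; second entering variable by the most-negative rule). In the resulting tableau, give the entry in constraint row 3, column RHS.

Ratio test on column a — row 1: 4/4 = 1; row 2: 9/5 = 9/5; row 3: 29/3 = 29/3. Minimum is 1 at row 1 (s_1 leaves); pivot element 4.
Divide row 1 by 4; eliminate column a from the other rows.
Second iteration: most negative Z-row entry is -15/2 in column b, so b enters.
Ratio test on column b — row 1: 1/(1/4) = 4; row 2: 4/(15/4) = 16/15; row 3: 26/(1/4) = 104. Minimum is 16/15 at row 2 (s_2 leaves); pivot element 15/4.
Divide row 2 by 15/4; eliminate column b from the other rows.
After both pivots, the entry at constraint row 3, column RHS is 386/15.

386/15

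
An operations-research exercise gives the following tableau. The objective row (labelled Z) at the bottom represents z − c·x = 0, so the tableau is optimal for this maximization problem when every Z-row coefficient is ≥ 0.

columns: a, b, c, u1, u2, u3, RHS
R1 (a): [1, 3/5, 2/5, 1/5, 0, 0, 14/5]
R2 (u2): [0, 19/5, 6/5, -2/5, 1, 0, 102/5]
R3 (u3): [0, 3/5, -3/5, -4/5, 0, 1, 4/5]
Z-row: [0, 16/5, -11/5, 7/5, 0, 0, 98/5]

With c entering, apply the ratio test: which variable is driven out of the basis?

Column c entries and ratios — a: (14/5)/(2/5) = 7; u2: (102/5)/(6/5) = 17; u3: -3/5 ≤ 0, skip.
Smallest ratio is 7 in the row of a, so a leaves.

a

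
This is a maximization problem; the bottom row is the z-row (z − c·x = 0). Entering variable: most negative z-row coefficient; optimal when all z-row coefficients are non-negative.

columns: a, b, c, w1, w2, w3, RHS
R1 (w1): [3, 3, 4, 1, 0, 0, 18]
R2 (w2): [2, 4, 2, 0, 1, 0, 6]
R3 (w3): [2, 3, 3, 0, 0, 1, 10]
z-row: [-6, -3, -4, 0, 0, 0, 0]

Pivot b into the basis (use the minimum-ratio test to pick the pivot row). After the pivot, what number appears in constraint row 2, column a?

Ratio test on column b — row 1: 18/3 = 6; row 2: 6/4 = 3/2; row 3: 10/3 = 10/3. Minimum is 3/2 at row 2 (w2 leaves); pivot element 4.
Divide row 2 by 4; eliminate column b from the other rows.
In the new row 2, the a entry is the old entry divided by the pivot: 2/4 = 1/2.

1/2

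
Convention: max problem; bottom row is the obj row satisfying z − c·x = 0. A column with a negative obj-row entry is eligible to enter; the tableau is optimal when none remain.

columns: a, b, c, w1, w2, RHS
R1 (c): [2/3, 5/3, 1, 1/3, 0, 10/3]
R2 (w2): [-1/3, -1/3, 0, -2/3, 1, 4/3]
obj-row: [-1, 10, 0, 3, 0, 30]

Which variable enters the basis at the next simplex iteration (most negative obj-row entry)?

a

Negative obj-row entries: a: -1.
The most negative is -1 in column a, so a enters.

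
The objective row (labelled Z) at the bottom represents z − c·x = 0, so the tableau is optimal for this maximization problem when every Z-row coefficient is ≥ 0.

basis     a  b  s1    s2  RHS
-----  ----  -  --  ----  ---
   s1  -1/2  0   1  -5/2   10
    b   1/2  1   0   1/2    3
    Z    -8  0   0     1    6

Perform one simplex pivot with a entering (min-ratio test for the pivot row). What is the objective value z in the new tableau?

Ratio test on column a — row 1: entry -1/2 ≤ 0; row 2: 3/(1/2) = 6. Minimum is 6 at row 2 (b leaves); pivot element 1/2.
Pivot on row 2; the Z-row RHS becomes 6 − (-8)·6 = 54.

54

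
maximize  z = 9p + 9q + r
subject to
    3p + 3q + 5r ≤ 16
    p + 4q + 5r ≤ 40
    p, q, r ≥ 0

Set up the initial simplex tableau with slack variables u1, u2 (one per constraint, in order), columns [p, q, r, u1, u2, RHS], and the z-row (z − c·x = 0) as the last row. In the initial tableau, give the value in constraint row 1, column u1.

Slack u1 belongs to constraint 1; its column is the unit vector e_1, so the entry in row 1 is 1.

1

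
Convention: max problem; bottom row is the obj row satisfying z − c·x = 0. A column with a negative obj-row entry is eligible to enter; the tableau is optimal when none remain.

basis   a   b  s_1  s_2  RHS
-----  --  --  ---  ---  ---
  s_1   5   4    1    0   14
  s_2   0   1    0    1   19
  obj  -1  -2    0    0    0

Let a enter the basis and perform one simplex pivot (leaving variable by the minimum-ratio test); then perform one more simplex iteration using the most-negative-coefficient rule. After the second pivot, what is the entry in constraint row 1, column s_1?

1/4

Ratio test on column a — row 1: 14/5 = 14/5; row 2: entry 0 ≤ 0. Minimum is 14/5 at row 1 (s_1 leaves); pivot element 5.
Divide row 1 by 5; eliminate column a from the other rows.
Second iteration: most negative obj-row entry is -6/5 in column b, so b enters.
Ratio test on column b — row 1: (14/5)/(4/5) = 7/2; row 2: 19/1 = 19. Minimum is 7/2 at row 1 (a leaves); pivot element 4/5.
Divide row 1 by 4/5; eliminate column b from the other rows.
After both pivots, the entry at constraint row 1, column s_1 is 1/4.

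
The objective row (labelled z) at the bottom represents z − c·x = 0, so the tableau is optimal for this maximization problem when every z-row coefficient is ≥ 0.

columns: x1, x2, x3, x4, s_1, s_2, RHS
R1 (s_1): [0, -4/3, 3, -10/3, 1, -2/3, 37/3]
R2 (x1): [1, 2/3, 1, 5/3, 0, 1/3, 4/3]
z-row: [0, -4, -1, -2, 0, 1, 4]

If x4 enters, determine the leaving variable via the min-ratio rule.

x1

Column x4 entries and ratios — s_1: -10/3 ≤ 0, skip; x1: (4/3)/(5/3) = 4/5.
Smallest ratio is 4/5 in the row of x1, so x1 leaves.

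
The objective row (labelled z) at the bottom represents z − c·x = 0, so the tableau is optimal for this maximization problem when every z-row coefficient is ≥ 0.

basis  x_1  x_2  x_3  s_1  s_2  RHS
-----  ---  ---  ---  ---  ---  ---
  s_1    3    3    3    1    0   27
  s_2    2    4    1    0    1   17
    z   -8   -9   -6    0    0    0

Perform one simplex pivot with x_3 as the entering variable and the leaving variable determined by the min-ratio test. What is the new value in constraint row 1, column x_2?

Ratio test on column x_3 — row 1: 27/3 = 9; row 2: 17/1 = 17. Minimum is 9 at row 1 (s_1 leaves); pivot element 3.
Divide row 1 by 3; eliminate column x_3 from the other rows.
In the new row 1, the x_2 entry is the old entry divided by the pivot: 3/3 = 1.

1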